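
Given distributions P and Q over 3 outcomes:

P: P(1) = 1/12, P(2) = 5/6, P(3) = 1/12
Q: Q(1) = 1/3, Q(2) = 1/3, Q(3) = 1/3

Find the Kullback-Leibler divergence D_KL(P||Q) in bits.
0.7683 bits

D_KL(P||Q) = Σ P(x) log₂(P(x)/Q(x))

Computing term by term:
  P(1)·log₂(P(1)/Q(1)) = (1/12)·log₂((1/12)/(1/3)) = -0.16667
  P(2)·log₂(P(2)/Q(2)) = (5/6)·log₂((5/6)/(1/3)) = 1.10161
  P(3)·log₂(P(3)/Q(3)) = (1/12)·log₂((1/12)/(1/3)) = -0.16667

D_KL(P||Q) = -0.16667 + 1.10161 - 0.16667 = 0.76827 ≈ 0.7683 bits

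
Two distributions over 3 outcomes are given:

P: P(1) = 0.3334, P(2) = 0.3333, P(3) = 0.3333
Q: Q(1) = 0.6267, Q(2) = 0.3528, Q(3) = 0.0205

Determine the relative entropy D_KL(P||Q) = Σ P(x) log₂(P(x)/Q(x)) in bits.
1.0100 bits

D_KL(P||Q) = Σ P(x) log₂(P(x)/Q(x))

Computing term by term:
  P(1)·log₂(P(1)/Q(1)) = 0.3334·log₂(0.3334/0.6267) = -0.30357
  P(2)·log₂(P(2)/Q(2)) = 0.3333·log₂(0.3333/0.3528) = -0.02734
  P(3)·log₂(P(3)/Q(3)) = 0.3333·log₂(0.3333/0.0205) = 1.34091

D_KL(P||Q) = -0.30357 - 0.02734 + 1.34091 = 1.01000 ≈ 1.0100 bits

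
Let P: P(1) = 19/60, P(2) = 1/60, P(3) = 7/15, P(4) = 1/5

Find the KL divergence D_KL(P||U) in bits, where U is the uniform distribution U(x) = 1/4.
0.3987 bits

U(i) = 1/4 for all i

D_KL(P||U) = Σ P(x) log₂(P(x) / (1/4))
           = Σ P(x) log₂(P(x)) + log₂(4)
           = log₂(4) - H(P)

H(P) = -Σ P(x) log₂(P(x)):
  -P(1)·log₂(P(1)) = -(19/60)·log₂(19/60) = 0.52534
  -P(2)·log₂(P(2)) = -(1/60)·log₂(1/60) = 0.09845
  -P(3)·log₂(P(3)) = -(7/15)·log₂(7/15) = 0.51312
  -P(4)·log₂(P(4)) = -(1/5)·log₂(1/5) = 0.46439
H(P) = 0.52534 + 0.09845 + 0.51312 + 0.46439 = 1.60130 bits

log₂(4) = 2.00000 bits

D_KL(P||U) = 2.00000 - 1.60130 = 0.39870 ≈ 0.3987 bits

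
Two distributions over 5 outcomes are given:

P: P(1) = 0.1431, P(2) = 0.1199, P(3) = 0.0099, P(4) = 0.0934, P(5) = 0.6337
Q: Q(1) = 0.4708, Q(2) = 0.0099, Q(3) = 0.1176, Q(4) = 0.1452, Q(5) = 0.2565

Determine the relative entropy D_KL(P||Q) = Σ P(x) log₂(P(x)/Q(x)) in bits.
0.9177 bits

D_KL(P||Q) = Σ P(x) log₂(P(x)/Q(x))

Computing term by term:
  P(1)·log₂(P(1)/Q(1)) = 0.1431·log₂(0.1431/0.4708) = -0.24586
  P(2)·log₂(P(2)/Q(2)) = 0.1199·log₂(0.1199/0.0099) = 0.43143
  P(3)·log₂(P(3)/Q(3)) = 0.0099·log₂(0.0099/0.1176) = -0.03535
  P(4)·log₂(P(4)/Q(4)) = 0.0934·log₂(0.0934/0.1452) = -0.05945
  P(5)·log₂(P(5)/Q(5)) = 0.6337·log₂(0.6337/0.2565) = 0.82688

D_KL(P||Q) = -0.24586 + 0.43143 - 0.03535 - 0.05945 + 0.82688 = 0.91765 ≈ 0.9177 bits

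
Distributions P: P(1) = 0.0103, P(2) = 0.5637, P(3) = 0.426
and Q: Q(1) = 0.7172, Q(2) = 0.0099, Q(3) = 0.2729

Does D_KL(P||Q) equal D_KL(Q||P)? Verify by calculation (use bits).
D_KL(P||Q) = 3.4978 bits, D_KL(Q||P) = 4.1574 bits. No — D_KL(P||Q) ≠ D_KL(Q||P) for this pair.

D_KL(P||Q) = Σ P(x) log₂(P(x)/Q(x))

Computing term by term:
  P(1)·log₂(P(1)/Q(1)) = 0.0103·log₂(0.0103/0.7172) = -0.06305
  P(2)·log₂(P(2)/Q(2)) = 0.5637·log₂(0.5637/0.0099) = 3.28713
  P(3)·log₂(P(3)/Q(3)) = 0.426·log₂(0.426/0.2729) = 0.27370

D_KL(P||Q) = -0.06305 + 3.28713 + 0.27370 = 3.49778 ≈ 3.4978 bits

D_KL(Q||P) = Σ Q(x) log₂(Q(x)/P(x))

Computing term by term:
  Q(1)·log₂(Q(1)/P(1)) = 0.7172·log₂(0.7172/0.0103) = 4.39045
  Q(2)·log₂(Q(2)/P(2)) = 0.0099·log₂(0.0099/0.5637) = -0.05773
  Q(3)·log₂(Q(3)/P(3)) = 0.2729·log₂(0.2729/0.426) = -0.17533

D_KL(Q||P) = 4.39045 - 0.05773 - 0.17533 = 4.15739 ≈ 4.1574 bits

These are NOT equal (difference: 0.6596 bits). KL divergence is asymmetric: D_KL(P||Q) ≠ D_KL(Q||P) in general.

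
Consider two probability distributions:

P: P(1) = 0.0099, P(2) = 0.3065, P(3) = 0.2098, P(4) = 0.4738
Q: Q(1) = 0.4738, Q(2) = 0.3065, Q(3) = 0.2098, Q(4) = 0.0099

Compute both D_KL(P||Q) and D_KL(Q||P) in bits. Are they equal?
D_KL(P||Q) = 2.5889 bits, D_KL(Q||P) = 2.5889 bits. Yes, in this case they are equal (although KL divergence is not symmetric in general).

D_KL(P||Q) = Σ P(x) log₂(P(x)/Q(x))

Computing term by term:
  P(1)·log₂(P(1)/Q(1)) = 0.0099·log₂(0.0099/0.4738) = -0.05525
  P(2)·log₂(P(2)/Q(2)) = 0.3065·log₂(0.3065/0.3065) = 0.00000
  P(3)·log₂(P(3)/Q(3)) = 0.2098·log₂(0.2098/0.2098) = 0.00000
  P(4)·log₂(P(4)/Q(4)) = 0.4738·log₂(0.4738/0.0099) = 2.64414

D_KL(P||Q) = -0.05525 + 0.00000 + 0.00000 + 2.64414 = 2.58889 ≈ 2.5889 bits

D_KL(Q||P) = Σ Q(x) log₂(Q(x)/P(x))

Computing term by term:
  Q(1)·log₂(Q(1)/P(1)) = 0.4738·log₂(0.4738/0.0099) = 2.64414
  Q(2)·log₂(Q(2)/P(2)) = 0.3065·log₂(0.3065/0.3065) = 0.00000
  Q(3)·log₂(Q(3)/P(3)) = 0.2098·log₂(0.2098/0.2098) = 0.00000
  Q(4)·log₂(Q(4)/P(4)) = 0.0099·log₂(0.0099/0.4738) = -0.05525

D_KL(Q||P) = 2.64414 + 0.00000 + 0.00000 - 0.05525 = 2.58889 ≈ 2.5889 bits

These ARE equal here. Q is P with outcomes relabeled (Q(1) = P(4), Q(4) = P(1)) by a relabeling that is its own inverse, so the two sums contain exactly the same terms in a different order. This is a special case — KL divergence is not symmetric in general: D_KL(P||Q) ≠ D_KL(Q||P) for most P, Q.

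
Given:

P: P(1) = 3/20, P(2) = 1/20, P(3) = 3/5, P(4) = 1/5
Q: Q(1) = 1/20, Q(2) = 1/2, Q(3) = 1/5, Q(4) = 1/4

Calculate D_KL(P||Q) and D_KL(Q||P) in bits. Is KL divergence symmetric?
D_KL(P||Q) = 0.9582 bits, D_KL(Q||P) = 1.3452 bits. No, KL divergence is not symmetric.

D_KL(P||Q) = Σ P(x) log₂(P(x)/Q(x))

Computing term by term:
  P(1)·log₂(P(1)/Q(1)) = (3/20)·log₂((3/20)/(1/20)) = 0.23774
  P(2)·log₂(P(2)/Q(2)) = (1/20)·log₂((1/20)/(1/2)) = -0.16610
  P(3)·log₂(P(3)/Q(3)) = (3/5)·log₂((3/5)/(1/5)) = 0.95098
  P(4)·log₂(P(4)/Q(4)) = (1/5)·log₂((1/5)/(1/4)) = -0.06439

D_KL(P||Q) = 0.23774 - 0.16610 + 0.95098 - 0.06439 = 0.95823 ≈ 0.9582 bits

D_KL(Q||P) = Σ Q(x) log₂(Q(x)/P(x))

Computing term by term:
  Q(1)·log₂(Q(1)/P(1)) = (1/20)·log₂((1/20)/(3/20)) = -0.07925
  Q(2)·log₂(Q(2)/P(2)) = (1/2)·log₂((1/2)/(1/20)) = 1.66096
  Q(3)·log₂(Q(3)/P(3)) = (1/5)·log₂((1/5)/(3/5)) = -0.31699
  Q(4)·log₂(Q(4)/P(4)) = (1/4)·log₂((1/4)/(1/5)) = 0.08048

D_KL(Q||P) = -0.07925 + 1.66096 - 0.31699 + 0.08048 = 1.34520 ≈ 1.3452 bits

These are NOT equal (difference: 0.3870 bits). KL divergence is asymmetric: D_KL(P||Q) ≠ D_KL(Q||P) in general.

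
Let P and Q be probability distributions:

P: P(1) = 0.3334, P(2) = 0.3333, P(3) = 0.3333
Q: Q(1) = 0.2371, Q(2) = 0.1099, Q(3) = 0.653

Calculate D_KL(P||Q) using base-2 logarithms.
0.3741 bits

D_KL(P||Q) = Σ P(x) log₂(P(x)/Q(x))

Computing term by term:
  P(1)·log₂(P(1)/Q(1)) = 0.3334·log₂(0.3334/0.2371) = 0.16395
  P(2)·log₂(P(2)/Q(2)) = 0.3333·log₂(0.3333/0.1099) = 0.53349
  P(3)·log₂(P(3)/Q(3)) = 0.3333·log₂(0.3333/0.653) = -0.32339

D_KL(P||Q) = 0.16395 + 0.53349 - 0.32339 = 0.37405 ≈ 0.3741 bits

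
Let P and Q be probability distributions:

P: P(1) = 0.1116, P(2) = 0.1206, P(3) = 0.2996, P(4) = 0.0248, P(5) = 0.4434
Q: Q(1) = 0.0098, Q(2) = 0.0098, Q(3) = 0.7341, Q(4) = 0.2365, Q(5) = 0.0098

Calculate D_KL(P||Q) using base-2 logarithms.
2.7989 bits

D_KL(P||Q) = Σ P(x) log₂(P(x)/Q(x))

Computing term by term:
  P(1)·log₂(P(1)/Q(1)) = 0.1116·log₂(0.1116/0.0098) = 0.39165
  P(2)·log₂(P(2)/Q(2)) = 0.1206·log₂(0.1206/0.0098) = 0.43673
  P(3)·log₂(P(3)/Q(3)) = 0.2996·log₂(0.2996/0.7341) = -0.38736
  P(4)·log₂(P(4)/Q(4)) = 0.0248·log₂(0.0248/0.2365) = -0.08069
  P(5)·log₂(P(5)/Q(5)) = 0.4434·log₂(0.4434/0.0098) = 2.43856

D_KL(P||Q) = 0.39165 + 0.43673 - 0.38736 - 0.08069 + 2.43856 = 2.79889 ≈ 2.7989 bits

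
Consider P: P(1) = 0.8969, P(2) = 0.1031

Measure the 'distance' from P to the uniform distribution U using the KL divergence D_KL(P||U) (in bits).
0.5213 bits

U(i) = 1/2 for all i

D_KL(P||U) = Σ P(x) log₂(P(x) / (1/2))
           = Σ P(x) log₂(P(x)) + log₂(2)
           = log₂(2) - H(P)

H(P) = -Σ P(x) log₂(P(x)):
  -P(1)·log₂(P(1)) = -(0.8969)·log₂(0.8969) = 0.14080
  -P(2)·log₂(P(2)) = -(0.1031)·log₂(0.1031) = 0.33795
H(P) = 0.14080 + 0.33795 = 0.47875 bits

log₂(2) = 1.00000 bits

D_KL(P||U) = 1.00000 - 0.47875 = 0.52125 ≈ 0.5213 bits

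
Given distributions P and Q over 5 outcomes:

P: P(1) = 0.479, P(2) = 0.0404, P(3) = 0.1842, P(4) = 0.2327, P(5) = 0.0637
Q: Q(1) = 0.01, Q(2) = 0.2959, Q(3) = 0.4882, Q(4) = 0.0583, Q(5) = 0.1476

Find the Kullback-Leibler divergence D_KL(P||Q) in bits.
2.6861 bits

D_KL(P||Q) = Σ P(x) log₂(P(x)/Q(x))

Computing term by term:
  P(1)·log₂(P(1)/Q(1)) = 0.479·log₂(0.479/0.01) = 2.67376
  P(2)·log₂(P(2)/Q(2)) = 0.0404·log₂(0.0404/0.2959) = -0.11606
  P(3)·log₂(P(3)/Q(3)) = 0.1842·log₂(0.1842/0.4882) = -0.25902
  P(4)·log₂(P(4)/Q(4)) = 0.2327·log₂(0.2327/0.0583) = 0.46468
  P(5)·log₂(P(5)/Q(5)) = 0.0637·log₂(0.0637/0.1476) = -0.07723

D_KL(P||Q) = 2.67376 - 0.11606 - 0.25902 + 0.46468 - 0.07723 = 2.68613 ≈ 2.6861 bits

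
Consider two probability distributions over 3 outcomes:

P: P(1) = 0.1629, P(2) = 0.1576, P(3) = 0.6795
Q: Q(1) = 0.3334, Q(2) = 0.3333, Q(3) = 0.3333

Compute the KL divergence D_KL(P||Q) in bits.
0.3597 bits

D_KL(P||Q) = Σ P(x) log₂(P(x)/Q(x))

Computing term by term:
  P(1)·log₂(P(1)/Q(1)) = 0.1629·log₂(0.1629/0.3334) = -0.16832
  P(2)·log₂(P(2)/Q(2)) = 0.1576·log₂(0.1576/0.3333) = -0.17030
  P(3)·log₂(P(3)/Q(3)) = 0.6795·log₂(0.6795/0.3333) = 0.69829

D_KL(P||Q) = -0.16832 - 0.17030 + 0.69829 = 0.35967 ≈ 0.3597 bits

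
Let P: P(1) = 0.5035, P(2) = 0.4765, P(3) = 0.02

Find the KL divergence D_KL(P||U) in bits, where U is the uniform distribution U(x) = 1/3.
0.4641 bits

U(i) = 1/3 for all i

D_KL(P||U) = Σ P(x) log₂(P(x) / (1/3))
           = Σ P(x) log₂(P(x)) + log₂(3)
           = log₂(3) - H(P)

H(P) = -Σ P(x) log₂(P(x)):
  -P(1)·log₂(P(1)) = -(0.5035)·log₂(0.5035) = 0.49843
  -P(2)·log₂(P(2)) = -(0.4765)·log₂(0.4765) = 0.50959
  -P(3)·log₂(P(3)) = -(0.02)·log₂(0.02) = 0.11288
H(P) = 0.49843 + 0.50959 + 0.11288 = 1.12090 bits

log₂(3) = 1.58496 bits

D_KL(P||U) = 1.58496 - 1.12090 = 0.46406 ≈ 0.4641 bits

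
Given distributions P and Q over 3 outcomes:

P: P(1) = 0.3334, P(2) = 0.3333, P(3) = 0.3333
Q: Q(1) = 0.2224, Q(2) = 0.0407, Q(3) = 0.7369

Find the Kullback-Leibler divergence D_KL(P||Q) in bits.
0.8244 bits

D_KL(P||Q) = Σ P(x) log₂(P(x)/Q(x))

Computing term by term:
  P(1)·log₂(P(1)/Q(1)) = 0.3334·log₂(0.3334/0.2224) = 0.19474
  P(2)·log₂(P(2)/Q(2)) = 0.3333·log₂(0.3333/0.0407) = 1.01114
  P(3)·log₂(P(3)/Q(3)) = 0.3333·log₂(0.3333/0.7369) = -0.38151

D_KL(P||Q) = 0.19474 + 1.01114 - 0.38151 = 0.82437 ≈ 0.8244 bits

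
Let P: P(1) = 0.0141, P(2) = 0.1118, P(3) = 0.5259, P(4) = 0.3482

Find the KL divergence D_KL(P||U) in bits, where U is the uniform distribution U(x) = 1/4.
0.5424 bits

U(i) = 1/4 for all i

D_KL(P||U) = Σ P(x) log₂(P(x) / (1/4))
           = Σ P(x) log₂(P(x)) + log₂(4)
           = log₂(4) - H(P)

H(P) = -Σ P(x) log₂(P(x)):
  -P(1)·log₂(P(1)) = -(0.0141)·log₂(0.0141) = 0.08669
  -P(2)·log₂(P(2)) = -(0.1118)·log₂(0.1118) = 0.35340
  -P(3)·log₂(P(3)) = -(0.5259)·log₂(0.5259) = 0.48758
  -P(4)·log₂(P(4)) = -(0.3482)·log₂(0.3482) = 0.52996
H(P) = 0.08669 + 0.35340 + 0.48758 + 0.52996 = 1.45763 bits

log₂(4) = 2.00000 bits

D_KL(P||U) = 2.00000 - 1.45763 = 0.54237 ≈ 0.5424 bits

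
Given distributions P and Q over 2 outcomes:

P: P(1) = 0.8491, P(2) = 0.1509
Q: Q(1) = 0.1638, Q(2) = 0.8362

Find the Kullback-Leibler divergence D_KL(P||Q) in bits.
1.6430 bits

D_KL(P||Q) = Σ P(x) log₂(P(x)/Q(x))

Computing term by term:
  P(1)·log₂(P(1)/Q(1)) = 0.8491·log₂(0.8491/0.1638) = 2.01576
  P(2)·log₂(P(2)/Q(2)) = 0.1509·log₂(0.1509/0.8362) = -0.37276

D_KL(P||Q) = 2.01576 - 0.37276 = 1.64300 ≈ 1.6430 bits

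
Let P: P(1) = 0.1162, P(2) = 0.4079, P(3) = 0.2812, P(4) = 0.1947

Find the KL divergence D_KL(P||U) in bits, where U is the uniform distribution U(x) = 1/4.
0.1371 bits

U(i) = 1/4 for all i

D_KL(P||U) = Σ P(x) log₂(P(x) / (1/4))
           = Σ P(x) log₂(P(x)) + log₂(4)
           = log₂(4) - H(P)

H(P) = -Σ P(x) log₂(P(x)):
  -P(1)·log₂(P(1)) = -(0.1162)·log₂(0.1162) = 0.36084
  -P(2)·log₂(P(2)) = -(0.4079)·log₂(0.4079) = 0.52771
  -P(3)·log₂(P(3)) = -(0.2812)·log₂(0.2812) = 0.51469
  -P(4)·log₂(P(4)) = -(0.1947)·log₂(0.1947) = 0.45962
H(P) = 0.36084 + 0.52771 + 0.51469 + 0.45962 = 1.86286 bits

log₂(4) = 2.00000 bits

D_KL(P||U) = 2.00000 - 1.86286 = 0.13714 ≈ 0.1371 bits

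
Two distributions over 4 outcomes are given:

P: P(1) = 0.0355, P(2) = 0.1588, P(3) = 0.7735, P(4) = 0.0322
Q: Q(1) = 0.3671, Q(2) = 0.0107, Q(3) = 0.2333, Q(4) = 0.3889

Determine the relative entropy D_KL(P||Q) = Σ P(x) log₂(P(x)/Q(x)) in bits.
1.7201 bits

D_KL(P||Q) = Σ P(x) log₂(P(x)/Q(x))

Computing term by term:
  P(1)·log₂(P(1)/Q(1)) = 0.0355·log₂(0.0355/0.3671) = -0.11965
  P(2)·log₂(P(2)/Q(2)) = 0.1588·log₂(0.1588/0.0107) = 0.61797
  P(3)·log₂(P(3)/Q(3)) = 0.7735·log₂(0.7735/0.2333) = 1.33755
  P(4)·log₂(P(4)/Q(4)) = 0.0322·log₂(0.0322/0.3889) = -0.11574

D_KL(P||Q) = -0.11965 + 0.61797 + 1.33755 - 0.11574 = 1.72013 ≈ 1.7201 bits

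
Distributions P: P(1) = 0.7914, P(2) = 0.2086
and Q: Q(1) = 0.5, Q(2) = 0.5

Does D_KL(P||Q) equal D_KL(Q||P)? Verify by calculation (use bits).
D_KL(P||Q) = 0.2612 bits, D_KL(Q||P) = 0.2994 bits. No — D_KL(P||Q) ≠ D_KL(Q||P) for this pair.

D_KL(P||Q) = Σ P(x) log₂(P(x)/Q(x))

Computing term by term:
  P(1)·log₂(P(1)/Q(1)) = 0.7914·log₂(0.7914/0.5) = 0.52429
  P(2)·log₂(P(2)/Q(2)) = 0.2086·log₂(0.2086/0.5) = -0.26308

D_KL(P||Q) = 0.52429 - 0.26308 = 0.26121 ≈ 0.2612 bits

D_KL(Q||P) = Σ Q(x) log₂(Q(x)/P(x))

Computing term by term:
  Q(1)·log₂(Q(1)/P(1)) = 0.5·log₂(0.5/0.7914) = -0.33124
  Q(2)·log₂(Q(2)/P(2)) = 0.5·log₂(0.5/0.2086) = 0.63059

D_KL(Q||P) = -0.33124 + 0.63059 = 0.29935 ≈ 0.2994 bits

These are NOT equal (difference: 0.0382 bits). KL divergence is asymmetric: D_KL(P||Q) ≠ D_KL(Q||P) in general.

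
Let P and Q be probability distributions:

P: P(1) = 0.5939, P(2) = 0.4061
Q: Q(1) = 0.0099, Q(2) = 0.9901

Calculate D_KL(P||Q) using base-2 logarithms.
2.9858 bits

D_KL(P||Q) = Σ P(x) log₂(P(x)/Q(x))

Computing term by term:
  P(1)·log₂(P(1)/Q(1)) = 0.5939·log₂(0.5939/0.0099) = 3.50796
  P(2)·log₂(P(2)/Q(2)) = 0.4061·log₂(0.4061/0.9901) = -0.52214

D_KL(P||Q) = 3.50796 - 0.52214 = 2.98582 ≈ 2.9858 bits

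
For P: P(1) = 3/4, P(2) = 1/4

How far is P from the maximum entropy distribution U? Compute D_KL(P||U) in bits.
0.1887 bits

U(i) = 1/2 for all i

D_KL(P||U) = Σ P(x) log₂(P(x) / (1/2))
           = Σ P(x) log₂(P(x)) + log₂(2)
           = log₂(2) - H(P)

H(P) = -Σ P(x) log₂(P(x)):
  -P(1)·log₂(P(1)) = -(3/4)·log₂(3/4) = 0.31128
  -P(2)·log₂(P(2)) = -(1/4)·log₂(1/4) = 0.50000
H(P) = 0.31128 + 0.50000 = 0.81128 bits

log₂(2) = 1.00000 bits

D_KL(P||U) = 1.00000 - 0.81128 = 0.18872 ≈ 0.1887 bits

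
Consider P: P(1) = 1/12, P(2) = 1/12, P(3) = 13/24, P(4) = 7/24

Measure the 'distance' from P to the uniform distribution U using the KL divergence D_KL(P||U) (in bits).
0.4049 bits

U(i) = 1/4 for all i

D_KL(P||U) = Σ P(x) log₂(P(x) / (1/4))
           = Σ P(x) log₂(P(x)) + log₂(4)
           = log₂(4) - H(P)

H(P) = -Σ P(x) log₂(P(x)):
  -P(1)·log₂(P(1)) = -(1/12)·log₂(1/12) = 0.29875
  -P(2)·log₂(P(2)) = -(1/12)·log₂(1/12) = 0.29875
  -P(3)·log₂(P(3)) = -(13/24)·log₂(13/24) = 0.47912
  -P(4)·log₂(P(4)) = -(7/24)·log₂(7/24) = 0.51847
H(P) = 0.29875 + 0.29875 + 0.47912 + 0.51847 = 1.59509 bits

log₂(4) = 2.00000 bits

D_KL(P||U) = 2.00000 - 1.59509 = 0.40491 ≈ 0.4049 bits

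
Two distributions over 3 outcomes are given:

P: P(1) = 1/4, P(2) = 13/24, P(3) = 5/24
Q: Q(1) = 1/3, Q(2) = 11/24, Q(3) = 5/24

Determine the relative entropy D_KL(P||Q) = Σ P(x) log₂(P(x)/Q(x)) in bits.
0.0268 bits

D_KL(P||Q) = Σ P(x) log₂(P(x)/Q(x))

Computing term by term:
  P(1)·log₂(P(1)/Q(1)) = (1/4)·log₂((1/4)/(1/3)) = -0.10376
  P(2)·log₂(P(2)/Q(2)) = (13/24)·log₂((13/24)/(11/24)) = 0.13055
  P(3)·log₂(P(3)/Q(3)) = (5/24)·log₂((5/24)/(5/24)) = 0.00000

D_KL(P||Q) = -0.10376 + 0.13055 + 0.00000 = 0.02679 ≈ 0.0268 bits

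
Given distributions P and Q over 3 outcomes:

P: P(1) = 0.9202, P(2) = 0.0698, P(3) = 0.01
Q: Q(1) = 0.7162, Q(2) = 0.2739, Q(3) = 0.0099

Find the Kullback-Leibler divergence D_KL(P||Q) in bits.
0.1952 bits

D_KL(P||Q) = Σ P(x) log₂(P(x)/Q(x))

Computing term by term:
  P(1)·log₂(P(1)/Q(1)) = 0.9202·log₂(0.9202/0.7162) = 0.33273
  P(2)·log₂(P(2)/Q(2)) = 0.0698·log₂(0.0698/0.2739) = -0.13767
  P(3)·log₂(P(3)/Q(3)) = 0.01·log₂(0.01/0.0099) = 0.00014

D_KL(P||Q) = 0.33273 - 0.13767 + 0.00014 = 0.19520 ≈ 0.1952 bits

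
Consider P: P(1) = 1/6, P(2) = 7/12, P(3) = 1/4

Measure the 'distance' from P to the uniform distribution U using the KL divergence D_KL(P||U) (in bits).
0.2005 bits

U(i) = 1/3 for all i

D_KL(P||U) = Σ P(x) log₂(P(x) / (1/3))
           = Σ P(x) log₂(P(x)) + log₂(3)
           = log₂(3) - H(P)

H(P) = -Σ P(x) log₂(P(x)):
  -P(1)·log₂(P(1)) = -(1/6)·log₂(1/6) = 0.43083
  -P(2)·log₂(P(2)) = -(7/12)·log₂(7/12) = 0.45360
  -P(3)·log₂(P(3)) = -(1/4)·log₂(1/4) = 0.50000
H(P) = 0.43083 + 0.45360 + 0.50000 = 1.38443 bits

log₂(3) = 1.58496 bits

D_KL(P||U) = 1.58496 - 1.38443 = 0.20053 ≈ 0.2005 bits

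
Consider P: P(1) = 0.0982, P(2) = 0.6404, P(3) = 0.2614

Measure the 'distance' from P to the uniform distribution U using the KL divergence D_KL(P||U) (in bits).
0.3384 bits

U(i) = 1/3 for all i

D_KL(P||U) = Σ P(x) log₂(P(x) / (1/3))
           = Σ P(x) log₂(P(x)) + log₂(3)
           = log₂(3) - H(P)

H(P) = -Σ P(x) log₂(P(x)):
  -P(1)·log₂(P(1)) = -(0.0982)·log₂(0.0982) = 0.32879
  -P(2)·log₂(P(2)) = -(0.6404)·log₂(0.6404) = 0.41175
  -P(3)·log₂(P(3)) = -(0.2614)·log₂(0.2614) = 0.50598
H(P) = 0.32879 + 0.41175 + 0.50598 = 1.24652 bits

log₂(3) = 1.58496 bits

D_KL(P||U) = 1.58496 - 1.24652 = 0.33844 ≈ 0.3384 bits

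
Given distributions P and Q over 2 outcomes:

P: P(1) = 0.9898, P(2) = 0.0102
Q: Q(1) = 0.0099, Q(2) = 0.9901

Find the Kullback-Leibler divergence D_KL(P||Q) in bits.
6.5085 bits

D_KL(P||Q) = Σ P(x) log₂(P(x)/Q(x))

Computing term by term:
  P(1)·log₂(P(1)/Q(1)) = 0.9898·log₂(0.9898/0.0099) = 6.57580
  P(2)·log₂(P(2)/Q(2)) = 0.0102·log₂(0.0102/0.9901) = -0.06733

D_KL(P||Q) = 6.57580 - 0.06733 = 6.50847 ≈ 6.5085 bits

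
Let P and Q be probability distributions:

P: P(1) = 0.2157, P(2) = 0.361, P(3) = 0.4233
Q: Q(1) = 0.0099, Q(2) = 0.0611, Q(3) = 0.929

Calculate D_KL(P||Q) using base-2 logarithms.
1.4040 bits

D_KL(P||Q) = Σ P(x) log₂(P(x)/Q(x))

Computing term by term:
  P(1)·log₂(P(1)/Q(1)) = 0.2157·log₂(0.2157/0.0099) = 0.95888
  P(2)·log₂(P(2)/Q(2)) = 0.361·log₂(0.361/0.0611) = 0.92515
  P(3)·log₂(P(3)/Q(3)) = 0.4233·log₂(0.4233/0.929) = -0.48002

D_KL(P||Q) = 0.95888 + 0.92515 - 0.48002 = 1.40401 ≈ 1.4040 bits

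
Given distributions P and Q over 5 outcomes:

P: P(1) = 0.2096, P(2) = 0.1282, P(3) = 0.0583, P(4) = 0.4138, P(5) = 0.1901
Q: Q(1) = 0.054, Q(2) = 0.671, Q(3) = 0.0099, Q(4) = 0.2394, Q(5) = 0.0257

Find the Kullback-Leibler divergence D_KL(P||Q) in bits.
1.1286 bits

D_KL(P||Q) = Σ P(x) log₂(P(x)/Q(x))

Computing term by term:
  P(1)·log₂(P(1)/Q(1)) = 0.2096·log₂(0.2096/0.054) = 0.41010
  P(2)·log₂(P(2)/Q(2)) = 0.1282·log₂(0.1282/0.671) = -0.30613
  P(3)·log₂(P(3)/Q(3)) = 0.0583·log₂(0.0583/0.0099) = 0.14913
  P(4)·log₂(P(4)/Q(4)) = 0.4138·log₂(0.4138/0.2394) = 0.32670
  P(5)·log₂(P(5)/Q(5)) = 0.1901·log₂(0.1901/0.0257) = 0.54880

D_KL(P||Q) = 0.41010 - 0.30613 + 0.14913 + 0.32670 + 0.54880 = 1.12860 ≈ 1.1286 bits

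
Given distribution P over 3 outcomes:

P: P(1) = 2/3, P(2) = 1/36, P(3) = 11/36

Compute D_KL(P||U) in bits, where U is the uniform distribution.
0.5287 bits

U(i) = 1/3 for all i

D_KL(P||U) = Σ P(x) log₂(P(x) / (1/3))
           = Σ P(x) log₂(P(x)) + log₂(3)
           = log₂(3) - H(P)

H(P) = -Σ P(x) log₂(P(x)):
  -P(1)·log₂(P(1)) = -(2/3)·log₂(2/3) = 0.38998
  -P(2)·log₂(P(2)) = -(1/36)·log₂(1/36) = 0.14361
  -P(3)·log₂(P(3)) = -(11/36)·log₂(11/36) = 0.52265
H(P) = 0.38998 + 0.14361 + 0.52265 = 1.05624 bits

log₂(3) = 1.58496 bits

D_KL(P||U) = 1.58496 - 1.05624 = 0.52872 ≈ 0.5287 bits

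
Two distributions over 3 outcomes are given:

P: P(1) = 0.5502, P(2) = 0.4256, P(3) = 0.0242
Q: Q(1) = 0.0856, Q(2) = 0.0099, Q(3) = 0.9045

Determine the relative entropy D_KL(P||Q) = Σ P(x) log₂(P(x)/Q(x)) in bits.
3.6597 bits

D_KL(P||Q) = Σ P(x) log₂(P(x)/Q(x))

Computing term by term:
  P(1)·log₂(P(1)/Q(1)) = 0.5502·log₂(0.5502/0.0856) = 1.47689
  P(2)·log₂(P(2)/Q(2)) = 0.4256·log₂(0.4256/0.0099) = 2.30927
  P(3)·log₂(P(3)/Q(3)) = 0.0242·log₂(0.0242/0.9045) = -0.12642

D_KL(P||Q) = 1.47689 + 2.30927 - 0.12642 = 3.65974 ≈ 3.6597 bits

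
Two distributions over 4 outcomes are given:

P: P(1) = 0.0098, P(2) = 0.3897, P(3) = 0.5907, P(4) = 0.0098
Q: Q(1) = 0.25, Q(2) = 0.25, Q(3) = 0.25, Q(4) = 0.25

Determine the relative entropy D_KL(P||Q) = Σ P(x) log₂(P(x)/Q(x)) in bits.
0.8907 bits

D_KL(P||Q) = Σ P(x) log₂(P(x)/Q(x))

Computing term by term:
  P(1)·log₂(P(1)/Q(1)) = 0.0098·log₂(0.0098/0.25) = -0.04580
  P(2)·log₂(P(2)/Q(2)) = 0.3897·log₂(0.3897/0.25) = 0.24958
  P(3)·log₂(P(3)/Q(3)) = 0.5907·log₂(0.5907/0.25) = 0.73276
  P(4)·log₂(P(4)/Q(4)) = 0.0098·log₂(0.0098/0.25) = -0.04580

D_KL(P||Q) = -0.04580 + 0.24958 + 0.73276 - 0.04580 = 0.89074 ≈ 0.8907 bits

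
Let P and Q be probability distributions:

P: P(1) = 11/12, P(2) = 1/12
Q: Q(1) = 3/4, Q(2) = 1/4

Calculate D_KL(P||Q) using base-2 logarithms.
0.1333 bits

D_KL(P||Q) = Σ P(x) log₂(P(x)/Q(x))

Computing term by term:
  P(1)·log₂(P(1)/Q(1)) = (11/12)·log₂((11/12)/(3/4)) = 0.26538
  P(2)·log₂(P(2)/Q(2)) = (1/12)·log₂((1/12)/(1/4)) = -0.13208

D_KL(P||Q) = 0.26538 - 0.13208 = 0.13330 ≈ 0.1333 bits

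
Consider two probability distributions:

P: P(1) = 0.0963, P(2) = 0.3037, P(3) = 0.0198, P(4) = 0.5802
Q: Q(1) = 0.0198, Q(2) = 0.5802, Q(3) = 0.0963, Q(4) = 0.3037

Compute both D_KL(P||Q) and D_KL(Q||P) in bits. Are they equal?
D_KL(P||Q) = 0.4328 bits, D_KL(Q||P) = 0.4328 bits. Yes, in this case they are equal (although KL divergence is not symmetric in general).

D_KL(P||Q) = Σ P(x) log₂(P(x)/Q(x))

Computing term by term:
  P(1)·log₂(P(1)/Q(1)) = 0.0963·log₂(0.0963/0.0198) = 0.21976
  P(2)·log₂(P(2)/Q(2)) = 0.3037·log₂(0.3037/0.5802) = -0.28363
  P(3)·log₂(P(3)/Q(3)) = 0.0198·log₂(0.0198/0.0963) = -0.04518
  P(4)·log₂(P(4)/Q(4)) = 0.5802·log₂(0.5802/0.3037) = 0.54185

D_KL(P||Q) = 0.21976 - 0.28363 - 0.04518 + 0.54185 = 0.43280 ≈ 0.4328 bits

D_KL(Q||P) = Σ Q(x) log₂(Q(x)/P(x))

Computing term by term:
  Q(1)·log₂(Q(1)/P(1)) = 0.0198·log₂(0.0198/0.0963) = -0.04518
  Q(2)·log₂(Q(2)/P(2)) = 0.5802·log₂(0.5802/0.3037) = 0.54185
  Q(3)·log₂(Q(3)/P(3)) = 0.0963·log₂(0.0963/0.0198) = 0.21976
  Q(4)·log₂(Q(4)/P(4)) = 0.3037·log₂(0.3037/0.5802) = -0.28363

D_KL(Q||P) = -0.04518 + 0.54185 + 0.21976 - 0.28363 = 0.43280 ≈ 0.4328 bits

These ARE equal here. Q is P with outcomes relabeled (Q(1) = P(3), Q(2) = P(4), Q(3) = P(1), Q(4) = P(2)) by a relabeling that is its own inverse, so the two sums contain exactly the same terms in a different order. This is a special case — KL divergence is not symmetric in general: D_KL(P||Q) ≠ D_KL(Q||P) for most P, Q.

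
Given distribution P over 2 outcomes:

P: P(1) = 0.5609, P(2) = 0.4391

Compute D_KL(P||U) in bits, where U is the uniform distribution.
0.0107 bits

U(i) = 1/2 for all i

D_KL(P||U) = Σ P(x) log₂(P(x) / (1/2))
           = Σ P(x) log₂(P(x)) + log₂(2)
           = log₂(2) - H(P)

H(P) = -Σ P(x) log₂(P(x)):
  -P(1)·log₂(P(1)) = -(0.5609)·log₂(0.5609) = 0.46789
  -P(2)·log₂(P(2)) = -(0.4391)·log₂(0.4391) = 0.52138
H(P) = 0.46789 + 0.52138 = 0.98927 bits

log₂(2) = 1.00000 bits

D_KL(P||U) = 1.00000 - 0.98927 = 0.01073 ≈ 0.0107 bits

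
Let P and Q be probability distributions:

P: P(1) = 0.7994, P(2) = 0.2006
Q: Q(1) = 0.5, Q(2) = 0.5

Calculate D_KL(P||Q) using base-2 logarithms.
0.2769 bits

D_KL(P||Q) = Σ P(x) log₂(P(x)/Q(x))

Computing term by term:
  P(1)·log₂(P(1)/Q(1)) = 0.7994·log₂(0.7994/0.5) = 0.54119
  P(2)·log₂(P(2)/Q(2)) = 0.2006·log₂(0.2006/0.5) = -0.26431

D_KL(P||Q) = 0.54119 - 0.26431 = 0.27688 ≈ 0.2769 bits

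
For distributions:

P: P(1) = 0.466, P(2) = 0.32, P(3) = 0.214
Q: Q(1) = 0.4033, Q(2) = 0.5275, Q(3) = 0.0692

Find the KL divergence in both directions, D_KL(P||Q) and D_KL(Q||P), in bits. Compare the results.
D_KL(P||Q) = 0.2150 bits, D_KL(Q||P) = 0.1836 bits. D_KL(P||Q) is larger than D_KL(Q||P) by 0.0314 bits; the two directions differ.

D_KL(P||Q) = Σ P(x) log₂(P(x)/Q(x))

Computing term by term:
  P(1)·log₂(P(1)/Q(1)) = 0.466·log₂(0.466/0.4033) = 0.09715
  P(2)·log₂(P(2)/Q(2)) = 0.32·log₂(0.32/0.5275) = -0.23075
  P(3)·log₂(P(3)/Q(3)) = 0.214·log₂(0.214/0.0692) = 0.34856

D_KL(P||Q) = 0.09715 - 0.23075 + 0.34856 = 0.21496 ≈ 0.2150 bits

D_KL(Q||P) = Σ Q(x) log₂(Q(x)/P(x))

Computing term by term:
  Q(1)·log₂(Q(1)/P(1)) = 0.4033·log₂(0.4033/0.466) = -0.08408
  Q(2)·log₂(Q(2)/P(2)) = 0.5275·log₂(0.5275/0.32) = 0.38038
  Q(3)·log₂(Q(3)/P(3)) = 0.0692·log₂(0.0692/0.214) = -0.11271

D_KL(Q||P) = -0.08408 + 0.38038 - 0.11271 = 0.18359 ≈ 0.1836 bits

These are NOT equal (difference: 0.0314 bits). KL divergence is asymmetric: D_KL(P||Q) ≠ D_KL(Q||P) in general.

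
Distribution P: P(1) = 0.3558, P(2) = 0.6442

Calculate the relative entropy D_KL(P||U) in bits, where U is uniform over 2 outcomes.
0.0609 bits

U(i) = 1/2 for all i

D_KL(P||U) = Σ P(x) log₂(P(x) / (1/2))
           = Σ P(x) log₂(P(x)) + log₂(2)
           = log₂(2) - H(P)

H(P) = -Σ P(x) log₂(P(x)):
  -P(1)·log₂(P(1)) = -(0.3558)·log₂(0.3558) = 0.53045
  -P(2)·log₂(P(2)) = -(0.6442)·log₂(0.6442) = 0.40869
H(P) = 0.53045 + 0.40869 = 0.93914 bits

log₂(2) = 1.00000 bits

D_KL(P||U) = 1.00000 - 0.93914 = 0.06086 ≈ 0.0609 bits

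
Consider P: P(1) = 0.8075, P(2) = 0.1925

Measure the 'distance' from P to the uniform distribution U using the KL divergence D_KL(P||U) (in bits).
0.2933 bits

U(i) = 1/2 for all i

D_KL(P||U) = Σ P(x) log₂(P(x) / (1/2))
           = Σ P(x) log₂(P(x)) + log₂(2)
           = log₂(2) - H(P)

H(P) = -Σ P(x) log₂(P(x)):
  -P(1)·log₂(P(1)) = -(0.8075)·log₂(0.8075) = 0.24909
  -P(2)·log₂(P(2)) = -(0.1925)·log₂(0.1925) = 0.45759
H(P) = 0.24909 + 0.45759 = 0.70668 bits

log₂(2) = 1.00000 bits

D_KL(P||U) = 1.00000 - 0.70668 = 0.29332 ≈ 0.2933 bits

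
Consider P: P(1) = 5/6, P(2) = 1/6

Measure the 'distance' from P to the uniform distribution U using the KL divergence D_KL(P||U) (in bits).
0.3500 bits

U(i) = 1/2 for all i

D_KL(P||U) = Σ P(x) log₂(P(x) / (1/2))
           = Σ P(x) log₂(P(x)) + log₂(2)
           = log₂(2) - H(P)

H(P) = -Σ P(x) log₂(P(x)):
  -P(1)·log₂(P(1)) = -(5/6)·log₂(5/6) = 0.21920
  -P(2)·log₂(P(2)) = -(1/6)·log₂(1/6) = 0.43083
H(P) = 0.21920 + 0.43083 = 0.65003 bits

log₂(2) = 1.00000 bits

D_KL(P||U) = 1.00000 - 0.65003 = 0.34997 ≈ 0.3500 bits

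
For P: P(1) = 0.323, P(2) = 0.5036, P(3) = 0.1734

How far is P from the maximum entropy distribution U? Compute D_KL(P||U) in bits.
0.1216 bits

U(i) = 1/3 for all i

D_KL(P||U) = Σ P(x) log₂(P(x) / (1/3))
           = Σ P(x) log₂(P(x)) + log₂(3)
           = log₂(3) - H(P)

H(P) = -Σ P(x) log₂(P(x)):
  -P(1)·log₂(P(1)) = -(0.323)·log₂(0.323) = 0.52662
  -P(2)·log₂(P(2)) = -(0.5036)·log₂(0.5036) = 0.49839
  -P(3)·log₂(P(3)) = -(0.1734)·log₂(0.1734) = 0.43832
H(P) = 0.52662 + 0.49839 + 0.43832 = 1.46333 bits

log₂(3) = 1.58496 bits

D_KL(P||U) = 1.58496 - 1.46333 = 0.12163 ≈ 0.1216 bits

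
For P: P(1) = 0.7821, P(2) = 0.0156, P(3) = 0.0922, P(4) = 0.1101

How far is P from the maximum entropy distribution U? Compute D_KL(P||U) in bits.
0.9615 bits

U(i) = 1/4 for all i

D_KL(P||U) = Σ P(x) log₂(P(x) / (1/4))
           = Σ P(x) log₂(P(x)) + log₂(4)
           = log₂(4) - H(P)

H(P) = -Σ P(x) log₂(P(x)):
  -P(1)·log₂(P(1)) = -(0.7821)·log₂(0.7821) = 0.27731
  -P(2)·log₂(P(2)) = -(0.0156)·log₂(0.0156) = 0.09364
  -P(3)·log₂(P(3)) = -(0.0922)·log₂(0.0922) = 0.31708
  -P(4)·log₂(P(4)) = -(0.1101)·log₂(0.1101) = 0.35046
H(P) = 0.27731 + 0.09364 + 0.31708 + 0.35046 = 1.03849 bits

log₂(4) = 2.00000 bits

D_KL(P||U) = 2.00000 - 1.03849 = 0.96151 ≈ 0.9615 bits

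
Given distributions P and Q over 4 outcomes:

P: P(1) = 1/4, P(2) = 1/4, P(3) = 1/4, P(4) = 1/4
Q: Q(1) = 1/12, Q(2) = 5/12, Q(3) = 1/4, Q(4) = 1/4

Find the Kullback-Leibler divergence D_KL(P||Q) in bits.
0.2120 bits

D_KL(P||Q) = Σ P(x) log₂(P(x)/Q(x))

Computing term by term:
  P(1)·log₂(P(1)/Q(1)) = (1/4)·log₂((1/4)/(1/12)) = 0.39624
  P(2)·log₂(P(2)/Q(2)) = (1/4)·log₂((1/4)/(5/12)) = -0.18424
  P(3)·log₂(P(3)/Q(3)) = (1/4)·log₂((1/4)/(1/4)) = 0.00000
  P(4)·log₂(P(4)/Q(4)) = (1/4)·log₂((1/4)/(1/4)) = 0.00000

D_KL(P||Q) = 0.39624 - 0.18424 + 0.00000 + 0.00000 = 0.21200 ≈ 0.2120 bits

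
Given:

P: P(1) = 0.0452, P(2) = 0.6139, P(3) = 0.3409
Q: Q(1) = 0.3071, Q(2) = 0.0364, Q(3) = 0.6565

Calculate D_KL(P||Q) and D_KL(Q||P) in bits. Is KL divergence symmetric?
D_KL(P||Q) = 2.0550 bits, D_KL(Q||P) = 1.3212 bits. No, KL divergence is not symmetric.

D_KL(P||Q) = Σ P(x) log₂(P(x)/Q(x))

Computing term by term:
  P(1)·log₂(P(1)/Q(1)) = 0.0452·log₂(0.0452/0.3071) = -0.12495
  P(2)·log₂(P(2)/Q(2)) = 0.6139·log₂(0.6139/0.0364) = 2.50225
  P(3)·log₂(P(3)/Q(3)) = 0.3409·log₂(0.3409/0.6565) = -0.32230

D_KL(P||Q) = -0.12495 + 2.50225 - 0.32230 = 2.05500 ≈ 2.0550 bits

D_KL(Q||P) = Σ Q(x) log₂(Q(x)/P(x))

Computing term by term:
  Q(1)·log₂(Q(1)/P(1)) = 0.3071·log₂(0.3071/0.0452) = 0.84892
  Q(2)·log₂(Q(2)/P(2)) = 0.0364·log₂(0.0364/0.6139) = -0.14837
  Q(3)·log₂(Q(3)/P(3)) = 0.6565·log₂(0.6565/0.3409) = 0.62069

D_KL(Q||P) = 0.84892 - 0.14837 + 0.62069 = 1.32124 ≈ 1.3212 bits

These are NOT equal (difference: 0.7338 bits). KL divergence is asymmetric: D_KL(P||Q) ≠ D_KL(Q||P) in general.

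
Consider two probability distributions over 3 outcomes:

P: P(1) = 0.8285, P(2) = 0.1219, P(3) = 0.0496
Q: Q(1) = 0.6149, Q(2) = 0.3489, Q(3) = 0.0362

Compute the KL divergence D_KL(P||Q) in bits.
0.1940 bits

D_KL(P||Q) = Σ P(x) log₂(P(x)/Q(x))

Computing term by term:
  P(1)·log₂(P(1)/Q(1)) = 0.8285·log₂(0.8285/0.6149) = 0.35638
  P(2)·log₂(P(2)/Q(2)) = 0.1219·log₂(0.1219/0.3489) = -0.18494
  P(3)·log₂(P(3)/Q(3)) = 0.0496·log₂(0.0496/0.0362) = 0.02254

D_KL(P||Q) = 0.35638 - 0.18494 + 0.02254 = 0.19398 ≈ 0.1940 bits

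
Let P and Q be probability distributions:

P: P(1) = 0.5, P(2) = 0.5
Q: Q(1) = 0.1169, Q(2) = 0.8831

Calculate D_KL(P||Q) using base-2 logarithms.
0.6380 bits

D_KL(P||Q) = Σ P(x) log₂(P(x)/Q(x))

Computing term by term:
  P(1)·log₂(P(1)/Q(1)) = 0.5·log₂(0.5/0.1169) = 1.04833
  P(2)·log₂(P(2)/Q(2)) = 0.5·log₂(0.5/0.8831) = -0.41032

D_KL(P||Q) = 1.04833 - 0.41032 = 0.63801 ≈ 0.6380 bits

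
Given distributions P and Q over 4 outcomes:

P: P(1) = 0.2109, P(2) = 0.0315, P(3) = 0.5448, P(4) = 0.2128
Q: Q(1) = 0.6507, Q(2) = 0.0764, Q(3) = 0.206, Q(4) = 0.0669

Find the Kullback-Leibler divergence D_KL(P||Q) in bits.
0.7366 bits

D_KL(P||Q) = Σ P(x) log₂(P(x)/Q(x))

Computing term by term:
  P(1)·log₂(P(1)/Q(1)) = 0.2109·log₂(0.2109/0.6507) = -0.34280
  P(2)·log₂(P(2)/Q(2)) = 0.0315·log₂(0.0315/0.0764) = -0.04026
  P(3)·log₂(P(3)/Q(3)) = 0.5448·log₂(0.5448/0.206) = 0.76440
  P(4)·log₂(P(4)/Q(4)) = 0.2128·log₂(0.2128/0.0669) = 0.35525

D_KL(P||Q) = -0.34280 - 0.04026 + 0.76440 + 0.35525 = 0.73659 ≈ 0.7366 bits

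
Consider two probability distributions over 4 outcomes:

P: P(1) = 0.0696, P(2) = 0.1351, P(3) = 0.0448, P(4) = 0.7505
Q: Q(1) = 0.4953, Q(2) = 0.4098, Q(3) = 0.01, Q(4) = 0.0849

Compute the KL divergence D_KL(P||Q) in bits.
2.0432 bits

D_KL(P||Q) = Σ P(x) log₂(P(x)/Q(x))

Computing term by term:
  P(1)·log₂(P(1)/Q(1)) = 0.0696·log₂(0.0696/0.4953) = -0.19705
  P(2)·log₂(P(2)/Q(2)) = 0.1351·log₂(0.1351/0.4098) = -0.21628
  P(3)·log₂(P(3)/Q(3)) = 0.0448·log₂(0.0448/0.01) = 0.09692
  P(4)·log₂(P(4)/Q(4)) = 0.7505·log₂(0.7505/0.0849) = 2.35958

D_KL(P||Q) = -0.19705 - 0.21628 + 0.09692 + 2.35958 = 2.04317 ≈ 2.0432 bits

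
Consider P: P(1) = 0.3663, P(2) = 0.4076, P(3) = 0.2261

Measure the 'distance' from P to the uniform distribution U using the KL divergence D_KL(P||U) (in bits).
0.0415 bits

U(i) = 1/3 for all i

D_KL(P||U) = Σ P(x) log₂(P(x) / (1/3))
           = Σ P(x) log₂(P(x)) + log₂(3)
           = log₂(3) - H(P)

H(P) = -Σ P(x) log₂(P(x)):
  -P(1)·log₂(P(1)) = -(0.3663)·log₂(0.3663) = 0.53073
  -P(2)·log₂(P(2)) = -(0.4076)·log₂(0.4076) = 0.52775
  -P(3)·log₂(P(3)) = -(0.2261)·log₂(0.2261) = 0.48498
H(P) = 0.53073 + 0.52775 + 0.48498 = 1.54346 bits

log₂(3) = 1.58496 bits

D_KL(P||U) = 1.58496 - 1.54346 = 0.04150 ≈ 0.0415 bits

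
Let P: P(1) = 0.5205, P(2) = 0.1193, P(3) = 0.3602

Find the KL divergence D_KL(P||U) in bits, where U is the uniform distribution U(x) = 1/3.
0.1981 bits

U(i) = 1/3 for all i

D_KL(P||U) = Σ P(x) log₂(P(x) / (1/3))
           = Σ P(x) log₂(P(x)) + log₂(3)
           = log₂(3) - H(P)

H(P) = -Σ P(x) log₂(P(x)):
  -P(1)·log₂(P(1)) = -(0.5205)·log₂(0.5205) = 0.49033
  -P(2)·log₂(P(2)) = -(0.1193)·log₂(0.1193) = 0.36593
  -P(3)·log₂(P(3)) = -(0.3602)·log₂(0.3602) = 0.53062
H(P) = 0.49033 + 0.36593 + 0.53062 = 1.38688 bits

log₂(3) = 1.58496 bits

D_KL(P||U) = 1.58496 - 1.38688 = 0.19808 ≈ 0.1981 bits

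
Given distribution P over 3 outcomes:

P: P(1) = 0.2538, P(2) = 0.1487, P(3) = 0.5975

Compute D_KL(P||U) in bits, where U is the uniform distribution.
0.2301 bits

U(i) = 1/3 for all i

D_KL(P||U) = Σ P(x) log₂(P(x) / (1/3))
           = Σ P(x) log₂(P(x)) + log₂(3)
           = log₂(3) - H(P)

H(P) = -Σ P(x) log₂(P(x)):
  -P(1)·log₂(P(1)) = -(0.2538)·log₂(0.2538) = 0.50208
  -P(2)·log₂(P(2)) = -(0.1487)·log₂(0.1487) = 0.40885
  -P(3)·log₂(P(3)) = -(0.5975)·log₂(0.5975) = 0.44394
H(P) = 0.50208 + 0.40885 + 0.44394 = 1.35487 bits

log₂(3) = 1.58496 bits

D_KL(P||U) = 1.58496 - 1.35487 = 0.23009 ≈ 0.2301 bits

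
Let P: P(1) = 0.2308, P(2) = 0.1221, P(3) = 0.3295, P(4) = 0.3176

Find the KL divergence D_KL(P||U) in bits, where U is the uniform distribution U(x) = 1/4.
0.0881 bits

U(i) = 1/4 for all i

D_KL(P||U) = Σ P(x) log₂(P(x) / (1/4))
           = Σ P(x) log₂(P(x)) + log₂(4)
           = log₂(4) - H(P)

H(P) = -Σ P(x) log₂(P(x)):
  -P(1)·log₂(P(1)) = -(0.2308)·log₂(0.2308) = 0.48821
  -P(2)·log₂(P(2)) = -(0.1221)·log₂(0.1221) = 0.37043
  -P(3)·log₂(P(3)) = -(0.3295)·log₂(0.3295) = 0.52774
  -P(4)·log₂(P(4)) = -(0.3176)·log₂(0.3176) = 0.52554
H(P) = 0.48821 + 0.37043 + 0.52774 + 0.52554 = 1.91192 bits

log₂(4) = 2.00000 bits

D_KL(P||U) = 2.00000 - 1.91192 = 0.08808 ≈ 0.0881 bits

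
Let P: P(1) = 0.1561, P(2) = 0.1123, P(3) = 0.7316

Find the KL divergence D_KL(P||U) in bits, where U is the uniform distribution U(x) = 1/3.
0.4826 bits

U(i) = 1/3 for all i

D_KL(P||U) = Σ P(x) log₂(P(x) / (1/3))
           = Σ P(x) log₂(P(x)) + log₂(3)
           = log₂(3) - H(P)

H(P) = -Σ P(x) log₂(P(x)):
  -P(1)·log₂(P(1)) = -(0.1561)·log₂(0.1561) = 0.41826
  -P(2)·log₂(P(2)) = -(0.1123)·log₂(0.1123) = 0.35426
  -P(3)·log₂(P(3)) = -(0.7316)·log₂(0.7316) = 0.32986
H(P) = 0.41826 + 0.35426 + 0.32986 = 1.10238 bits

log₂(3) = 1.58496 bits

D_KL(P||U) = 1.58496 - 1.10238 = 0.48258 ≈ 0.4826 bits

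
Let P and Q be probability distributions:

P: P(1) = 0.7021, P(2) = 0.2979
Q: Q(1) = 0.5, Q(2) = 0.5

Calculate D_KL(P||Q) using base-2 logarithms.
0.1213 bits

D_KL(P||Q) = Σ P(x) log₂(P(x)/Q(x))

Computing term by term:
  P(1)·log₂(P(1)/Q(1)) = 0.7021·log₂(0.7021/0.5) = 0.34385
  P(2)·log₂(P(2)/Q(2)) = 0.2979·log₂(0.2979/0.5) = -0.22256

D_KL(P||Q) = 0.34385 - 0.22256 = 0.12129 ≈ 0.1213 bits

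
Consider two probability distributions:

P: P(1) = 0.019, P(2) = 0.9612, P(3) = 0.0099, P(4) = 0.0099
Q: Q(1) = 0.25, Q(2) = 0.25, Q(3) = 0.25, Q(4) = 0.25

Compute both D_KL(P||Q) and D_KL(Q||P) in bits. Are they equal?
D_KL(P||Q) = 1.7046 bits, D_KL(Q||P) = 2.7729 bits. No, they are not equal.

D_KL(P||Q) = Σ P(x) log₂(P(x)/Q(x))

Computing term by term:
  P(1)·log₂(P(1)/Q(1)) = 0.019·log₂(0.019/0.25) = -0.07064
  P(2)·log₂(P(2)/Q(2)) = 0.9612·log₂(0.9612/0.25) = 1.86752
  P(3)·log₂(P(3)/Q(3)) = 0.0099·log₂(0.0099/0.25) = -0.04612
  P(4)·log₂(P(4)/Q(4)) = 0.0099·log₂(0.0099/0.25) = -0.04612

D_KL(P||Q) = -0.07064 + 1.86752 - 0.04612 - 0.04612 = 1.70464 ≈ 1.7046 bits

D_KL(Q||P) = Σ Q(x) log₂(Q(x)/P(x))

Computing term by term:
  Q(1)·log₂(Q(1)/P(1)) = 0.25·log₂(0.25/0.019) = 0.92946
  Q(2)·log₂(Q(2)/P(2)) = 0.25·log₂(0.25/0.9612) = -0.48573
  Q(3)·log₂(Q(3)/P(3)) = 0.25·log₂(0.25/0.0099) = 1.16459
  Q(4)·log₂(Q(4)/P(4)) = 0.25·log₂(0.25/0.0099) = 1.16459

D_KL(Q||P) = 0.92946 - 0.48573 + 1.16459 + 1.16459 = 2.77291 ≈ 2.7729 bits

These are NOT equal (difference: 1.0683 bits). KL divergence is asymmetric: D_KL(P||Q) ≠ D_KL(Q||P) in general.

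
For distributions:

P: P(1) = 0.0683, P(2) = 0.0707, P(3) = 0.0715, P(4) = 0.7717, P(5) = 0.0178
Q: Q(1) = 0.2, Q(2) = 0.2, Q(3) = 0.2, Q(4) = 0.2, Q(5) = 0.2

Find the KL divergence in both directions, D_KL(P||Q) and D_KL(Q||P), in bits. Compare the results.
D_KL(P||Q) = 1.1231 bits, D_KL(Q||P) = 1.2153 bits. D_KL(Q||P) is larger than D_KL(P||Q) by 0.0922 bits; the two directions differ.

D_KL(P||Q) = Σ P(x) log₂(P(x)/Q(x))

Computing term by term:
  P(1)·log₂(P(1)/Q(1)) = 0.0683·log₂(0.0683/0.2) = -0.10587
  P(2)·log₂(P(2)/Q(2)) = 0.0707·log₂(0.0707/0.2) = -0.10607
  P(3)·log₂(P(3)/Q(3)) = 0.0715·log₂(0.0715/0.2) = -0.10610
  P(4)·log₂(P(4)/Q(4)) = 0.7717·log₂(0.7717/0.2) = 1.50330
  P(5)·log₂(P(5)/Q(5)) = 0.0178·log₂(0.0178/0.2) = -0.06212

D_KL(P||Q) = -0.10587 - 0.10607 - 0.10610 + 1.50330 - 0.06212 = 1.12314 ≈ 1.1231 bits

D_KL(Q||P) = Σ Q(x) log₂(Q(x)/P(x))

Computing term by term:
  Q(1)·log₂(Q(1)/P(1)) = 0.2·log₂(0.2/0.0683) = 0.31001
  Q(2)·log₂(Q(2)/P(2)) = 0.2·log₂(0.2/0.0707) = 0.30004
  Q(3)·log₂(Q(3)/P(3)) = 0.2·log₂(0.2/0.0715) = 0.29680
  Q(4)·log₂(Q(4)/P(4)) = 0.2·log₂(0.2/0.7717) = -0.38961
  Q(5)·log₂(Q(5)/P(5)) = 0.2·log₂(0.2/0.0178) = 0.69801

D_KL(Q||P) = 0.31001 + 0.30004 + 0.29680 - 0.38961 + 0.69801 = 1.21525 ≈ 1.2153 bits

These are NOT equal (difference: 0.0922 bits). KL divergence is asymmetric: D_KL(P||Q) ≠ D_KL(Q||P) in general.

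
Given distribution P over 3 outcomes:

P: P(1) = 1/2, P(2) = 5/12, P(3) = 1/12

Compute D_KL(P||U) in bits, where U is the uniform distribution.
0.2600 bits

U(i) = 1/3 for all i

D_KL(P||U) = Σ P(x) log₂(P(x) / (1/3))
           = Σ P(x) log₂(P(x)) + log₂(3)
           = log₂(3) - H(P)

H(P) = -Σ P(x) log₂(P(x)):
  -P(1)·log₂(P(1)) = -(1/2)·log₂(1/2) = 0.50000
  -P(2)·log₂(P(2)) = -(5/12)·log₂(5/12) = 0.52626
  -P(3)·log₂(P(3)) = -(1/12)·log₂(1/12) = 0.29875
H(P) = 0.50000 + 0.52626 + 0.29875 = 1.32501 bits

log₂(3) = 1.58496 bits

D_KL(P||U) = 1.58496 - 1.32501 = 0.25995 ≈ 0.2600 bits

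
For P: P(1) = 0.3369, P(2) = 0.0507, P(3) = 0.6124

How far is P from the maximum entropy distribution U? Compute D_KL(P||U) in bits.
0.4048 bits

U(i) = 1/3 for all i

D_KL(P||U) = Σ P(x) log₂(P(x) / (1/3))
           = Σ P(x) log₂(P(x)) + log₂(3)
           = log₂(3) - H(P)

H(P) = -Σ P(x) log₂(P(x)):
  -P(1)·log₂(P(1)) = -(0.3369)·log₂(0.3369) = 0.52880
  -P(2)·log₂(P(2)) = -(0.0507)·log₂(0.0507) = 0.21810
  -P(3)·log₂(P(3)) = -(0.6124)·log₂(0.6124) = 0.43324
H(P) = 0.52880 + 0.21810 + 0.43324 = 1.18014 bits

log₂(3) = 1.58496 bits

D_KL(P||U) = 1.58496 - 1.18014 = 0.40482 ≈ 0.4048 bits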